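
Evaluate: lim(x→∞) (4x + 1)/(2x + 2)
This is an ∞/∞ indeterminate form.

Apply L'Hôpital's rule: differentiate numerator and denominator separately.
  f(x) = 4·x + 1   ⇒   f'(x) = 4
  g(x) = 2·x + 2   ⇒   g'(x) = 2
  lim(x→∞) f'(x)/g'(x) = lim(x→∞) (4)/(2)
  = 2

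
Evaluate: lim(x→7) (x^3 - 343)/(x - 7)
This is a standard limit.

Factor or rationalize the expression:
  lim(x→7) (x^3 - 343)/(x - 7) = 147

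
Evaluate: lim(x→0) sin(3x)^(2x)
This is an exponential indeterminate form.

For exponential indeterminate forms, take the natural log:
  Let L = lim(x→0) sin(3x)^(2x)
  Then ln(L) = lim(x→0) [exponent × ln(base)]
  Evaluate using L'Hôpital or standard limits, then exponentiate.
  L = 1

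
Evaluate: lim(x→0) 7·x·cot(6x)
This is a 0·∞ indeterminate form.

Rewrite 0·∞ as a quotient (0/0 or ∞/∞ form), then apply L'Hôpital's rule:
  lim(x→0) 7·x·cot(6x) = 7/6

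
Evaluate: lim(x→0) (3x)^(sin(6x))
This is an exponential indeterminate form.

For exponential indeterminate forms, take the natural log:
  Let L = lim(x→0) (3x)^(sin(6x))
  Then ln(L) = lim(x→0) [exponent × ln(base)]
  Evaluate using L'Hôpital or standard limits, then exponentiate.
  L = 1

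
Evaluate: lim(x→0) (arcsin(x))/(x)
This is a 0/0 indeterminate form.

Apply L'Hôpital's rule: differentiate numerator and denominator separately.
  f(x) = asin(x)   ⇒   f'(x) = 1/sqrt(1 - x^2)
  g(x) = x   ⇒   g'(x) = 1
  lim(x→0) f'(x)/g'(x) = lim(x→0) (1/sqrt(1 - x^2))/(1)
  = 1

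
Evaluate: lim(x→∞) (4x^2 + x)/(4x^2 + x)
This is an ∞/∞ indeterminate form.

Apply L'Hôpital's rule: differentiate numerator and denominator separately.
  f(x) = 4·x^2 + x   ⇒   f'(x) = 8·x + 1
  g(x) = 4·x^2 + x   ⇒   g'(x) = 8·x + 1
  lim(x→∞) f'(x)/g'(x) = lim(x→∞) (8·x + 1)/(8·x + 1)
  = 1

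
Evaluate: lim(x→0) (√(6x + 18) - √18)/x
This is a standard limit.

Factor or rationalize the expression:
  lim(x→0) (√(6x + 18) - √18)/x = sqrt(2)/2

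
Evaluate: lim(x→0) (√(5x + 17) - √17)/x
This is a standard limit.

Factor or rationalize the expression:
  lim(x→0) (√(5x + 17) - √17)/x = 5·sqrt(17)/34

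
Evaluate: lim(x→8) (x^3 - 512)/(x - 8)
This is a standard limit.

Factor or rationalize the expression:
  lim(x→8) (x^3 - 512)/(x - 8) = 192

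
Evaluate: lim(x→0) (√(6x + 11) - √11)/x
This is a standard limit.

Factor or rationalize the expression:
  lim(x→0) (√(6x + 11) - √11)/x = 3·sqrt(11)/11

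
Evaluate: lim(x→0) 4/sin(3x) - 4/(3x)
This is an ∞-∞ indeterminate form.

Combine fractions or rationalize to convert ∞-∞ to 0/0 form:
  lim(x→0) 4/sin(3x) - 4/(3x) = 0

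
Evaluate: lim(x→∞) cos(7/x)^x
This is an exponential indeterminate form.

For exponential indeterminate forms, take the natural log:
  Let L = lim(x→∞) cos(7/x)^x
  Then ln(L) = lim(x→∞) [exponent × ln(base)]
  Evaluate using L'Hôpital or standard limits, then exponentiate.
  L = 1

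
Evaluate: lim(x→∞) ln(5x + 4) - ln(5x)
This is an ∞-∞ indeterminate form.

Combine fractions or rationalize to convert ∞-∞ to 0/0 form:
  lim(x→∞) ln(5x + 4) - ln(5x) = 0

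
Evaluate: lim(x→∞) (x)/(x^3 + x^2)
This is an ∞/∞ indeterminate form.

Apply L'Hôpital's rule: differentiate numerator and denominator separately.
  f(x) = x   ⇒   f'(x) = 1
  g(x) = x^3 + x^2   ⇒   g'(x) = 3·x^2 + 2·x
  lim(x→∞) f'(x)/g'(x) = lim(x→∞) (1)/(3·x^2 + 2·x)
  = 0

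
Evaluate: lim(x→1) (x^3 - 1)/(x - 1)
This is a standard limit.

Factor or rationalize the expression:
  lim(x→1) (x^3 - 1)/(x - 1) = 3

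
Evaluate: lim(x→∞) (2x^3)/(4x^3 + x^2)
This is an ∞/∞ indeterminate form.

Apply L'Hôpital's rule: differentiate numerator and denominator separately.
  f(x) = 2·x^3   ⇒   f'(x) = 6·x^2
  g(x) = 4·x^3 + x^2   ⇒   g'(x) = 12·x^2 + 2·x
  lim(x→∞) f'(x)/g'(x) = lim(x→∞) (6·x^2)/(12·x^2 + 2·x)
  = 1/2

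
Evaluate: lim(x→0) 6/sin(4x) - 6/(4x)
This is an ∞-∞ indeterminate form.

Combine fractions or rationalize to convert ∞-∞ to 0/0 form:
  lim(x→0) 6/sin(4x) - 6/(4x) = 0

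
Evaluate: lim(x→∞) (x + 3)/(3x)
This is an ∞/∞ indeterminate form.

Apply L'Hôpital's rule: differentiate numerator and denominator separately.
  f(x) = x + 3   ⇒   f'(x) = 1
  g(x) = 3·x   ⇒   g'(x) = 3
  lim(x→∞) f'(x)/g'(x) = lim(x→∞) (1)/(3)
  = 1/3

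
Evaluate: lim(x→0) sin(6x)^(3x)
This is an exponential indeterminate form.

For exponential indeterminate forms, take the natural log:
  Let L = lim(x→0) sin(6x)^(3x)
  Then ln(L) = lim(x→0) [exponent × ln(base)]
  Evaluate using L'Hôpital or standard limits, then exponentiate.
  L = 1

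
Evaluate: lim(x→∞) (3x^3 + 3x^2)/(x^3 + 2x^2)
This is an ∞/∞ indeterminate form.

Apply L'Hôpital's rule: differentiate numerator and denominator separately.
  f(x) = 3·x^3 + 3·x^2   ⇒   f'(x) = 9·x^2 + 6·x
  g(x) = x^3 + 2·x^2   ⇒   g'(x) = 3·x^2 + 4·x
  lim(x→∞) f'(x)/g'(x) = lim(x→∞) (9·x^2 + 6·x)/(3·x^2 + 4·x)
  = 3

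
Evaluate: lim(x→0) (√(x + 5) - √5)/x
This is a standard limit.

Factor or rationalize the expression:
  lim(x→0) (√(x + 5) - √5)/x = sqrt(5)/10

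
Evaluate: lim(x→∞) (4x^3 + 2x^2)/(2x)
This is an ∞/∞ indeterminate form.

Apply L'Hôpital's rule: differentiate numerator and denominator separately.
  f(x) = 4·x^3 + 2·x^2   ⇒   f'(x) = 12·x^2 + 4·x
  g(x) = 2·x   ⇒   g'(x) = 2
  lim(x→∞) f'(x)/g'(x) = lim(x→∞) (12·x^2 + 4·x)/(2)
  = ∞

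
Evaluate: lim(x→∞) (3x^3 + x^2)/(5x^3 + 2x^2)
This is an ∞/∞ indeterminate form.

Apply L'Hôpital's rule: differentiate numerator and denominator separately.
  f(x) = 3·x^3 + x^2   ⇒   f'(x) = 9·x^2 + 2·x
  g(x) = 5·x^3 + 2·x^2   ⇒   g'(x) = 15·x^2 + 4·x
  lim(x→∞) f'(x)/g'(x) = lim(x→∞) (9·x^2 + 2·x)/(15·x^2 + 4·x)
  = 3/5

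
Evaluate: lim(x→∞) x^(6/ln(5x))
This is an exponential indeterminate form.

For exponential indeterminate forms, take the natural log:
  Let L = lim(x→∞) x^(6/ln(5x))
  Then ln(L) = lim(x→∞) [exponent × ln(base)]
  Evaluate using L'Hôpital or standard limits, then exponentiate.
  L = e^(6)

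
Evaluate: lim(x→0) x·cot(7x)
This is a 0·∞ indeterminate form.

Rewrite 0·∞ as a quotient (0/0 or ∞/∞ form), then apply L'Hôpital's rule:
  lim(x→0) x·cot(7x) = 1/7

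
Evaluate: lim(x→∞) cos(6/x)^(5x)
This is an exponential indeterminate form.

For exponential indeterminate forms, take the natural log:
  Let L = lim(x→∞) cos(6/x)^(5x)
  Then ln(L) = lim(x→∞) [exponent × ln(base)]
  Evaluate using L'Hôpital or standard limits, then exponentiate.
  L = 1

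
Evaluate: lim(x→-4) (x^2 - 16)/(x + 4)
This is a standard limit.

Factor or rationalize the expression:
  lim(x→-4) (x^2 - 16)/(x + 4) = -8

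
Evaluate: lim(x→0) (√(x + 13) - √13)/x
This is a standard limit.

Factor or rationalize the expression:
  lim(x→0) (√(x + 13) - √13)/x = sqrt(13)/26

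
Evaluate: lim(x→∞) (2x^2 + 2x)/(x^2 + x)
This is an ∞/∞ indeterminate form.

Apply L'Hôpital's rule: differentiate numerator and denominator separately.
  f(x) = 2·x^2 + 2·x   ⇒   f'(x) = 4·x + 2
  g(x) = x^2 + x   ⇒   g'(x) = 2·x + 1
  lim(x→∞) f'(x)/g'(x) = lim(x→∞) (4·x + 2)/(2·x + 1)
  = 2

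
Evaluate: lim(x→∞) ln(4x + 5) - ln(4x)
This is an ∞-∞ indeterminate form.

Combine fractions or rationalize to convert ∞-∞ to 0/0 form:
  lim(x→∞) ln(4x + 5) - ln(4x) = 0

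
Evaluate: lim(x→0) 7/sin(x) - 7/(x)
This is an ∞-∞ indeterminate form.

Combine fractions or rationalize to convert ∞-∞ to 0/0 form:
  lim(x→0) 7/sin(x) - 7/(x) = 0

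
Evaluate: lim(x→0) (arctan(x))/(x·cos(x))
This is a 0/0 indeterminate form.

Apply L'Hôpital's rule: differentiate numerator and denominator separately.
  f(x) = atan(x)   ⇒   f'(x) = 1/(x^2 + 1)
  g(x) = x·cos(x)   ⇒   g'(x) = -x·sin(x) + cos(x)
  lim(x→0) f'(x)/g'(x) = lim(x→0) (1/(x^2 + 1))/(-x·sin(x) + cos(x))
  = 1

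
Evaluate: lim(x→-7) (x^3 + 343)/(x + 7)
This is a standard limit.

Factor or rationalize the expression:
  lim(x→-7) (x^3 + 343)/(x + 7) = 147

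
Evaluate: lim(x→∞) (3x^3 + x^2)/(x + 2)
This is an ∞/∞ indeterminate form.

Apply L'Hôpital's rule: differentiate numerator and denominator separately.
  f(x) = 3·x^3 + x^2   ⇒   f'(x) = 9·x^2 + 2·x
  g(x) = x + 2   ⇒   g'(x) = 1
  lim(x→∞) f'(x)/g'(x) = lim(x→∞) (9·x^2 + 2·x)/(1)
  = ∞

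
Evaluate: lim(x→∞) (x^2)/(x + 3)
This is an ∞/∞ indeterminate form.

Apply L'Hôpital's rule: differentiate numerator and denominator separately.
  f(x) = x^2   ⇒   f'(x) = 2·x
  g(x) = x + 3   ⇒   g'(x) = 1
  lim(x→∞) f'(x)/g'(x) = lim(x→∞) (2·x)/(1)
  = ∞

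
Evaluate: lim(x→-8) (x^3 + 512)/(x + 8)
This is a standard limit.

Factor or rationalize the expression:
  lim(x→-8) (x^3 + 512)/(x + 8) = 192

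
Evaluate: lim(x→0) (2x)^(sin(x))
This is an exponential indeterminate form.

For exponential indeterminate forms, take the natural log:
  Let L = lim(x→0) (2x)^(sin(x))
  Then ln(L) = lim(x→0) [exponent × ln(base)]
  Evaluate using L'Hôpital or standard limits, then exponentiate.
  L = 1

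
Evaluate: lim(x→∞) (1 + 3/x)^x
This is an exponential indeterminate form.

For exponential indeterminate forms, take the natural log:
  Let L = lim(x→∞) (1 + 3/x)^x
  Then ln(L) = lim(x→∞) [exponent × ln(base)]
  Evaluate using L'Hôpital or standard limits, then exponentiate.
  L = e^(3)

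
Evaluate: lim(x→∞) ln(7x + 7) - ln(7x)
This is an ∞-∞ indeterminate form.

Combine fractions or rationalize to convert ∞-∞ to 0/0 form:
  lim(x→∞) ln(7x + 7) - ln(7x) = 0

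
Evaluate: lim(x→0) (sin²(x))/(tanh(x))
This is a 0/0 indeterminate form.

Apply L'Hôpital's rule: differentiate numerator and denominator separately.
  f(x) = sin(x)^2   ⇒   f'(x) = 2·sin(x)·cos(x)
  g(x) = tanh(x)   ⇒   g'(x) = 1 - tanh(x)^2
  lim(x→0) f'(x)/g'(x) = lim(x→0) (2·sin(x)·cos(x))/(1 - tanh(x)^2)
  = 0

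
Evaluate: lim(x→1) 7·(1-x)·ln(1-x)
This is a 0·∞ indeterminate form.

Rewrite 0·∞ as a quotient (0/0 or ∞/∞ form), then apply L'Hôpital's rule:
  lim(x→1) 7·(1-x)·ln(1-x) = 0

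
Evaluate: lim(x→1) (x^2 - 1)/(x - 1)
This is a standard limit.

Factor or rationalize the expression:
  lim(x→1) (x^2 - 1)/(x - 1) = 2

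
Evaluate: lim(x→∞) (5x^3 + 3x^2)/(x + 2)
This is an ∞/∞ indeterminate form.

Apply L'Hôpital's rule: differentiate numerator and denominator separately.
  f(x) = 5·x^3 + 3·x^2   ⇒   f'(x) = 15·x^2 + 6·x
  g(x) = x + 2   ⇒   g'(x) = 1
  lim(x→∞) f'(x)/g'(x) = lim(x→∞) (15·x^2 + 6·x)/(1)
  = ∞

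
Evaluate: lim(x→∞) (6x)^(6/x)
This is an exponential indeterminate form.

For exponential indeterminate forms, take the natural log:
  Let L = lim(x→∞) (6x)^(6/x)
  Then ln(L) = lim(x→∞) [exponent × ln(base)]
  Evaluate using L'Hôpital or standard limits, then exponentiate.
  L = 1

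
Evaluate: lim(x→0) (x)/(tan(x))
This is a 0/0 indeterminate form.

Apply L'Hôpital's rule: differentiate numerator and denominator separately.
  f(x) = x   ⇒   f'(x) = 1
  g(x) = tan(x)   ⇒   g'(x) = tan(x)^2 + 1
  lim(x→0) f'(x)/g'(x) = lim(x→0) (1)/(tan(x)^2 + 1)
  = 1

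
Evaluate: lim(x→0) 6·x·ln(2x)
This is a 0·∞ indeterminate form.

Rewrite 0·∞ as a quotient (0/0 or ∞/∞ form), then apply L'Hôpital's rule:
  lim(x→0) 6·x·ln(2x) = 0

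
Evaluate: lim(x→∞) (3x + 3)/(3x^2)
This is an ∞/∞ indeterminate form.

Apply L'Hôpital's rule: differentiate numerator and denominator separately.
  f(x) = 3·x + 3   ⇒   f'(x) = 3
  g(x) = 3·x^2   ⇒   g'(x) = 6·x
  lim(x→∞) f'(x)/g'(x) = lim(x→∞) (3)/(6·x)
  = 0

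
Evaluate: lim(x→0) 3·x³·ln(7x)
This is a 0·∞ indeterminate form.

Rewrite 0·∞ as a quotient (0/0 or ∞/∞ form), then apply L'Hôpital's rule:
  lim(x→0) 3·x³·ln(7x) = 0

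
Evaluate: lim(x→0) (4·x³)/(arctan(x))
This is a 0/0 indeterminate form.

Apply L'Hôpital's rule: differentiate numerator and denominator separately.
  f(x) = 4·x^3   ⇒   f'(x) = 12·x^2
  g(x) = atan(x)   ⇒   g'(x) = 1/(x^2 + 1)
  lim(x→0) f'(x)/g'(x) = lim(x→0) (12·x^2)/(1/(x^2 + 1))
  = 0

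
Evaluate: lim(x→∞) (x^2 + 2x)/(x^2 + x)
This is an ∞/∞ indeterminate form.

Apply L'Hôpital's rule: differentiate numerator and denominator separately.
  f(x) = x^2 + 2·x   ⇒   f'(x) = 2·x + 2
  g(x) = x^2 + x   ⇒   g'(x) = 2·x + 1
  lim(x→∞) f'(x)/g'(x) = lim(x→∞) (2·x + 2)/(2·x + 1)
  = 1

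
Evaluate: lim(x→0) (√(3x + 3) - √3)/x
This is a standard limit.

Factor or rationalize the expression:
  lim(x→0) (√(3x + 3) - √3)/x = sqrt(3)/2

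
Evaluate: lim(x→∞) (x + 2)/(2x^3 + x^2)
This is an ∞/∞ indeterminate form.

Apply L'Hôpital's rule: differentiate numerator and denominator separately.
  f(x) = x + 2   ⇒   f'(x) = 1
  g(x) = 2·x^3 + x^2   ⇒   g'(x) = 6·x^2 + 2·x
  lim(x→∞) f'(x)/g'(x) = lim(x→∞) (1)/(6·x^2 + 2·x)
  = 0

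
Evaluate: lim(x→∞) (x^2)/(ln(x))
This is an ∞/∞ indeterminate form.

Apply L'Hôpital's rule: differentiate numerator and denominator separately.
  f(x) = x^2   ⇒   f'(x) = 2·x
  g(x) = ln(x)   ⇒   g'(x) = 1/x
  lim(x→∞) f'(x)/g'(x) = lim(x→∞) (2·x)/(1/x)
  = ∞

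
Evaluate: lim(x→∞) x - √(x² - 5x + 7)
This is an ∞-∞ indeterminate form.

Combine fractions or rationalize to convert ∞-∞ to 0/0 form:
  lim(x→∞) x - √(x² - 5x + 7) = 5/2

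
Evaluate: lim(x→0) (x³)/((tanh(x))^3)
This is a 0/0 indeterminate form.

Apply L'Hôpital's rule: differentiate numerator and denominator separately.
  f(x) = x^3   ⇒   f'(x) = 3·x^2
  g(x) = tanh(x)^3   ⇒   g'(x) = (3 - 3·tanh(x)^2)·tanh(x)^2
  lim(x→0) f'(x)/g'(x) = lim(x→0) (3·x^2)/((3 - 3·tanh(x)^2)·tanh(x)^2)
  = 1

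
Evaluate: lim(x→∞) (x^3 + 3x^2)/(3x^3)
This is an ∞/∞ indeterminate form.

Apply L'Hôpital's rule: differentiate numerator and denominator separately.
  f(x) = x^3 + 3·x^2   ⇒   f'(x) = 3·x^2 + 6·x
  g(x) = 3·x^3   ⇒   g'(x) = 9·x^2
  lim(x→∞) f'(x)/g'(x) = lim(x→∞) (3·x^2 + 6·x)/(9·x^2)
  = 1/3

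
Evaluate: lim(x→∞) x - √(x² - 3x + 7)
This is an ∞-∞ indeterminate form.

Combine fractions or rationalize to convert ∞-∞ to 0/0 form:
  lim(x→∞) x - √(x² - 3x + 7) = 3/2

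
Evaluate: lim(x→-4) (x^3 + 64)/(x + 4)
This is a standard limit.

Factor or rationalize the expression:
  lim(x→-4) (x^3 + 64)/(x + 4) = 48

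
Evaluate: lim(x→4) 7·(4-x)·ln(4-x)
This is a 0·∞ indeterminate form.

Rewrite 0·∞ as a quotient (0/0 or ∞/∞ form), then apply L'Hôpital's rule:
  lim(x→4) 7·(4-x)·ln(4-x) = 0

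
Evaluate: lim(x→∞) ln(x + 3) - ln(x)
This is an ∞-∞ indeterminate form.

Combine fractions or rationalize to convert ∞-∞ to 0/0 form:
  lim(x→∞) ln(x + 3) - ln(x) = 0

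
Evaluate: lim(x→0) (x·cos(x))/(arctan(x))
This is a 0/0 indeterminate form.

Apply L'Hôpital's rule: differentiate numerator and denominator separately.
  f(x) = x·cos(x)   ⇒   f'(x) = -x·sin(x) + cos(x)
  g(x) = atan(x)   ⇒   g'(x) = 1/(x^2 + 1)
  lim(x→0) f'(x)/g'(x) = lim(x→0) (-x·sin(x) + cos(x))/(1/(x^2 + 1))
  = 1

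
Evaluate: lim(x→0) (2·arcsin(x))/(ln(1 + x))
This is a 0/0 indeterminate form.

Apply L'Hôpital's rule: differentiate numerator and denominator separately.
  f(x) = 2·asin(x)   ⇒   f'(x) = 2/sqrt(1 - x^2)
  g(x) = ln(x + 1)   ⇒   g'(x) = 1/(x + 1)
  lim(x→0) f'(x)/g'(x) = lim(x→0) (2/sqrt(1 - x^2))/(1/(x + 1))
  = 2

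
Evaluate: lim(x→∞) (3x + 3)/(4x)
This is an ∞/∞ indeterminate form.

Apply L'Hôpital's rule: differentiate numerator and denominator separately.
  f(x) = 3·x + 3   ⇒   f'(x) = 3
  g(x) = 4·x   ⇒   g'(x) = 4
  lim(x→∞) f'(x)/g'(x) = lim(x→∞) (3)/(4)
  = 3/4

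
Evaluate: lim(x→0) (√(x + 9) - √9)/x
This is a standard limit.

Factor or rationalize the expression:
  lim(x→0) (√(x + 9) - √9)/x = 1/6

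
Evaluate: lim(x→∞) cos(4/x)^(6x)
This is an exponential indeterminate form.

For exponential indeterminate forms, take the natural log:
  Let L = lim(x→∞) cos(4/x)^(6x)
  Then ln(L) = lim(x→∞) [exponent × ln(base)]
  Evaluate using L'Hôpital or standard limits, then exponentiate.
  L = 1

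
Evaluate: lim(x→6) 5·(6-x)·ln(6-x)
This is a 0·∞ indeterminate form.

Rewrite 0·∞ as a quotient (0/0 or ∞/∞ form), then apply L'Hôpital's rule:
  lim(x→6) 5·(6-x)·ln(6-x) = 0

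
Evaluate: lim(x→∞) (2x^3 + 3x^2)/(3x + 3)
This is an ∞/∞ indeterminate form.

Apply L'Hôpital's rule: differentiate numerator and denominator separately.
  f(x) = 2·x^3 + 3·x^2   ⇒   f'(x) = 6·x^2 + 6·x
  g(x) = 3·x + 3   ⇒   g'(x) = 3
  lim(x→∞) f'(x)/g'(x) = lim(x→∞) (6·x^2 + 6·x)/(3)
  = ∞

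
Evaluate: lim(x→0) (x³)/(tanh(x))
This is a 0/0 indeterminate form.

Apply L'Hôpital's rule: differentiate numerator and denominator separately.
  f(x) = x^3   ⇒   f'(x) = 3·x^2
  g(x) = tanh(x)   ⇒   g'(x) = 1 - tanh(x)^2
  lim(x→0) f'(x)/g'(x) = lim(x→0) (3·x^2)/(1 - tanh(x)^2)
  = 0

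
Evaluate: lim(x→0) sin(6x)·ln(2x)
This is a 0·∞ indeterminate form.

Rewrite 0·∞ as a quotient (0/0 or ∞/∞ form), then apply L'Hôpital's rule:
  lim(x→0) sin(6x)·ln(2x) = 0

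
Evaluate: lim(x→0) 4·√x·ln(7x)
This is a 0·∞ indeterminate form.

Rewrite 0·∞ as a quotient (0/0 or ∞/∞ form), then apply L'Hôpital's rule:
  lim(x→0) 4·√x·ln(7x) = 0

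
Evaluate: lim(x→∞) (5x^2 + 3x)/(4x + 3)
This is an ∞/∞ indeterminate form.

Apply L'Hôpital's rule: differentiate numerator and denominator separately.
  f(x) = 5·x^2 + 3·x   ⇒   f'(x) = 10·x + 3
  g(x) = 4·x + 3   ⇒   g'(x) = 4
  lim(x→∞) f'(x)/g'(x) = lim(x→∞) (10·x + 3)/(4)
  = ∞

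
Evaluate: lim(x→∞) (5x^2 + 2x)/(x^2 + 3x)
This is an ∞/∞ indeterminate form.

Apply L'Hôpital's rule: differentiate numerator and denominator separately.
  f(x) = 5·x^2 + 2·x   ⇒   f'(x) = 10·x + 2
  g(x) = x^2 + 3·x   ⇒   g'(x) = 2·x + 3
  lim(x→∞) f'(x)/g'(x) = lim(x→∞) (10·x + 2)/(2·x + 3)
  = 5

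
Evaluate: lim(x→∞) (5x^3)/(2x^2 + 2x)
This is an ∞/∞ indeterminate form.

Apply L'Hôpital's rule: differentiate numerator and denominator separately.
  f(x) = 5·x^3   ⇒   f'(x) = 15·x^2
  g(x) = 2·x^2 + 2·x   ⇒   g'(x) = 4·x + 2
  lim(x→∞) f'(x)/g'(x) = lim(x→∞) (15·x^2)/(4·x + 2)
  = ∞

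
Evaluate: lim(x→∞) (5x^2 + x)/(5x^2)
This is an ∞/∞ indeterminate form.

Apply L'Hôpital's rule: differentiate numerator and denominator separately.
  f(x) = 5·x^2 + x   ⇒   f'(x) = 10·x + 1
  g(x) = 5·x^2   ⇒   g'(x) = 10·x
  lim(x→∞) f'(x)/g'(x) = lim(x→∞) (10·x + 1)/(10·x)
  = 1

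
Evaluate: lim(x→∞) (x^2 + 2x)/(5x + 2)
This is an ∞/∞ indeterminate form.

Apply L'Hôpital's rule: differentiate numerator and denominator separately.
  f(x) = x^2 + 2·x   ⇒   f'(x) = 2·x + 2
  g(x) = 5·x + 2   ⇒   g'(x) = 5
  lim(x→∞) f'(x)/g'(x) = lim(x→∞) (2·x + 2)/(5)
  = ∞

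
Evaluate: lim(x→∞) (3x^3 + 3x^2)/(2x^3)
This is an ∞/∞ indeterminate form.

Apply L'Hôpital's rule: differentiate numerator and denominator separately.
  f(x) = 3·x^3 + 3·x^2   ⇒   f'(x) = 9·x^2 + 6·x
  g(x) = 2·x^3   ⇒   g'(x) = 6·x^2
  lim(x→∞) f'(x)/g'(x) = lim(x→∞) (9·x^2 + 6·x)/(6·x^2)
  = 3/2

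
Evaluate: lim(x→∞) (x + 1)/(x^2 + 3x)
This is an ∞/∞ indeterminate form.

Apply L'Hôpital's rule: differentiate numerator and denominator separately.
  f(x) = x + 1   ⇒   f'(x) = 1
  g(x) = x^2 + 3·x   ⇒   g'(x) = 2·x + 3
  lim(x→∞) f'(x)/g'(x) = lim(x→∞) (1)/(2·x + 3)
  = 0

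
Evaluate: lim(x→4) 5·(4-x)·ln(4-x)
This is a 0·∞ indeterminate form.

Rewrite 0·∞ as a quotient (0/0 or ∞/∞ form), then apply L'Hôpital's rule:
  lim(x→4) 5·(4-x)·ln(4-x) = 0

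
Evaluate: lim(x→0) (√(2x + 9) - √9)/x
This is a standard limit.

Factor or rationalize the expression:
  lim(x→0) (√(2x + 9) - √9)/x = 1/3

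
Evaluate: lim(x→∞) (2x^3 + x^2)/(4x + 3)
This is an ∞/∞ indeterminate form.

Apply L'Hôpital's rule: differentiate numerator and denominator separately.
  f(x) = 2·x^3 + x^2   ⇒   f'(x) = 6·x^2 + 2·x
  g(x) = 4·x + 3   ⇒   g'(x) = 4
  lim(x→∞) f'(x)/g'(x) = lim(x→∞) (6·x^2 + 2·x)/(4)
  = ∞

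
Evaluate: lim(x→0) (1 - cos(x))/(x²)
This is a 0/0 indeterminate form.

Apply L'Hôpital's rule: differentiate numerator and denominator separately.
  f(x) = 1 - cos(x)   ⇒   f'(x) = sin(x)
  g(x) = x^2   ⇒   g'(x) = 2·x
  lim(x→0) f'(x)/g'(x) = lim(x→0) (sin(x))/(2·x)
  = 1/2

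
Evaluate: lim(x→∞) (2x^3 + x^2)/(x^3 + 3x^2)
This is an ∞/∞ indeterminate form.

Apply L'Hôpital's rule: differentiate numerator and denominator separately.
  f(x) = 2·x^3 + x^2   ⇒   f'(x) = 6·x^2 + 2·x
  g(x) = x^3 + 3·x^2   ⇒   g'(x) = 3·x^2 + 6·x
  lim(x→∞) f'(x)/g'(x) = lim(x→∞) (6·x^2 + 2·x)/(3·x^2 + 6·x)
  = 2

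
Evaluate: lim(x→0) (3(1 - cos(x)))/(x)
This is a 0/0 indeterminate form.

Apply L'Hôpital's rule: differentiate numerator and denominator separately.
  f(x) = 3 - 3·cos(x)   ⇒   f'(x) = 3·sin(x)
  g(x) = x   ⇒   g'(x) = 1
  lim(x→0) f'(x)/g'(x) = lim(x→0) (3·sin(x))/(1)
  = 0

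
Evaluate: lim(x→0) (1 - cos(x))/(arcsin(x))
This is a 0/0 indeterminate form.

Apply L'Hôpital's rule: differentiate numerator and denominator separately.
  f(x) = 1 - cos(x)   ⇒   f'(x) = sin(x)
  g(x) = asin(x)   ⇒   g'(x) = 1/sqrt(1 - x^2)
  lim(x→0) f'(x)/g'(x) = lim(x→0) (sin(x))/(1/sqrt(1 - x^2))
  = 0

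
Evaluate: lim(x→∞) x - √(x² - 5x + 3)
This is an ∞-∞ indeterminate form.

Combine fractions or rationalize to convert ∞-∞ to 0/0 form:
  lim(x→∞) x - √(x² - 5x + 3) = 5/2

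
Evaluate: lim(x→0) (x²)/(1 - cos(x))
This is a 0/0 indeterminate form.

Apply L'Hôpital's rule: differentiate numerator and denominator separately.
  f(x) = x^2   ⇒   f'(x) = 2·x
  g(x) = 1 - cos(x)   ⇒   g'(x) = sin(x)
  lim(x→0) f'(x)/g'(x) = lim(x→0) (2·x)/(sin(x))
  = 2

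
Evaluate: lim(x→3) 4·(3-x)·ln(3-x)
This is a 0·∞ indeterminate form.

Rewrite 0·∞ as a quotient (0/0 or ∞/∞ form), then apply L'Hôpital's rule:
  lim(x→3) 4·(3-x)·ln(3-x) = 0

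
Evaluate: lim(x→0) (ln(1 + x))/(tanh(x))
This is a 0/0 indeterminate form.

Apply L'Hôpital's rule: differentiate numerator and denominator separately.
  f(x) = ln(x + 1)   ⇒   f'(x) = 1/(x + 1)
  g(x) = tanh(x)   ⇒   g'(x) = 1 - tanh(x)^2
  lim(x→0) f'(x)/g'(x) = lim(x→0) (1/(x + 1))/(1 - tanh(x)^2)
  = 1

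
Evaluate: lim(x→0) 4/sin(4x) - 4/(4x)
This is an ∞-∞ indeterminate form.

Combine fractions or rationalize to convert ∞-∞ to 0/0 form:
  lim(x→0) 4/sin(4x) - 4/(4x) = 0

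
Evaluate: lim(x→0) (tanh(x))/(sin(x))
This is a 0/0 indeterminate form.

Apply L'Hôpital's rule: differentiate numerator and denominator separately.
  f(x) = tanh(x)   ⇒   f'(x) = 1 - tanh(x)^2
  g(x) = sin(x)   ⇒   g'(x) = cos(x)
  lim(x→0) f'(x)/g'(x) = lim(x→0) (1 - tanh(x)^2)/(cos(x))
  = 1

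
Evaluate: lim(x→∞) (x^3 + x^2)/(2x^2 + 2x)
This is an ∞/∞ indeterminate form.

Apply L'Hôpital's rule: differentiate numerator and denominator separately.
  f(x) = x^3 + x^2   ⇒   f'(x) = 3·x^2 + 2·x
  g(x) = 2·x^2 + 2·x   ⇒   g'(x) = 4·x + 2
  lim(x→∞) f'(x)/g'(x) = lim(x→∞) (3·x^2 + 2·x)/(4·x + 2)
  = ∞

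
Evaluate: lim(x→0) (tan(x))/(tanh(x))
This is a 0/0 indeterminate form.

Apply L'Hôpital's rule: differentiate numerator and denominator separately.
  f(x) = tan(x)   ⇒   f'(x) = tan(x)^2 + 1
  g(x) = tanh(x)   ⇒   g'(x) = 1 - tanh(x)^2
  lim(x→0) f'(x)/g'(x) = lim(x→0) (tan(x)^2 + 1)/(1 - tanh(x)^2)
  = 1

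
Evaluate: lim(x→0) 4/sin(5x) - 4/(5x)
This is an ∞-∞ indeterminate form.

Combine fractions or rationalize to convert ∞-∞ to 0/0 form:
  lim(x→0) 4/sin(5x) - 4/(5x) = 0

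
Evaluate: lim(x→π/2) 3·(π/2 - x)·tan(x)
This is a 0·∞ indeterminate form.

Rewrite 0·∞ as a quotient (0/0 or ∞/∞ form), then apply L'Hôpital's rule:
  lim(x→π/2) 3·(π/2 - x)·tan(x) = 3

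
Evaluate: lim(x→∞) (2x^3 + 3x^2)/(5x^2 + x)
This is an ∞/∞ indeterminate form.

Apply L'Hôpital's rule: differentiate numerator and denominator separately.
  f(x) = 2·x^3 + 3·x^2   ⇒   f'(x) = 6·x^2 + 6·x
  g(x) = 5·x^2 + x   ⇒   g'(x) = 10·x + 1
  lim(x→∞) f'(x)/g'(x) = lim(x→∞) (6·x^2 + 6·x)/(10·x + 1)
  = ∞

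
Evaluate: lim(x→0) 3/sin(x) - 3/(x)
This is an ∞-∞ indeterminate form.

Combine fractions or rationalize to convert ∞-∞ to 0/0 form:
  lim(x→0) 3/sin(x) - 3/(x) = 0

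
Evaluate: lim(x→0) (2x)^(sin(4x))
This is an exponential indeterminate form.

For exponential indeterminate forms, take the natural log:
  Let L = lim(x→0) (2x)^(sin(4x))
  Then ln(L) = lim(x→0) [exponent × ln(base)]
  Evaluate using L'Hôpital or standard limits, then exponentiate.
  L = 1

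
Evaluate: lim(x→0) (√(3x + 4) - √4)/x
This is a standard limit.

Factor or rationalize the expression:
  lim(x→0) (√(3x + 4) - √4)/x = 3/4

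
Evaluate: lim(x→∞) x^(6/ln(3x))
This is an exponential indeterminate form.

For exponential indeterminate forms, take the natural log:
  Let L = lim(x→∞) x^(6/ln(3x))
  Then ln(L) = lim(x→∞) [exponent × ln(base)]
  Evaluate using L'Hôpital or standard limits, then exponentiate.
  L = e^(6)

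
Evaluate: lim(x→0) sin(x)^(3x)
This is an exponential indeterminate form.

For exponential indeterminate forms, take the natural log:
  Let L = lim(x→0) sin(x)^(3x)
  Then ln(L) = lim(x→0) [exponent × ln(base)]
  Evaluate using L'Hôpital or standard limits, then exponentiate.
  L = 1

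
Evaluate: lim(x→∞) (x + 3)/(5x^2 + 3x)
This is an ∞/∞ indeterminate form.

Apply L'Hôpital's rule: differentiate numerator and denominator separately.
  f(x) = x + 3   ⇒   f'(x) = 1
  g(x) = 5·x^2 + 3·x   ⇒   g'(x) = 10·x + 3
  lim(x→∞) f'(x)/g'(x) = lim(x→∞) (1)/(10·x + 3)
  = 0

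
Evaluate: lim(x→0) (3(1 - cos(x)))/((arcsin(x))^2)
This is a 0/0 indeterminate form.

Apply L'Hôpital's rule: differentiate numerator and denominator separately.
  f(x) = 3 - 3·cos(x)   ⇒   f'(x) = 3·sin(x)
  g(x) = asin(x)^2   ⇒   g'(x) = 2·asin(x)/sqrt(1 - x^2)
  lim(x→0) f'(x)/g'(x) = lim(x→0) (3·sin(x))/(2·asin(x)/sqrt(1 - x^2))
  = 3/2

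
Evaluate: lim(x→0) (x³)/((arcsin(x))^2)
This is a 0/0 indeterminate form.

Apply L'Hôpital's rule: differentiate numerator and denominator separately.
  f(x) = x^3   ⇒   f'(x) = 3·x^2
  g(x) = asin(x)^2   ⇒   g'(x) = 2·asin(x)/sqrt(1 - x^2)
  lim(x→0) f'(x)/g'(x) = lim(x→0) (3·x^2)/(2·asin(x)/sqrt(1 - x^2))
  = 0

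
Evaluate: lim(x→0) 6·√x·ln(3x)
This is a 0·∞ indeterminate form.

Rewrite 0·∞ as a quotient (0/0 or ∞/∞ form), then apply L'Hôpital's rule:
  lim(x→0) 6·√x·ln(3x) = 0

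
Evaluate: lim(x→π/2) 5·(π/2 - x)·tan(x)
This is a 0·∞ indeterminate form.

Rewrite 0·∞ as a quotient (0/0 or ∞/∞ form), then apply L'Hôpital's rule:
  lim(x→π/2) 5·(π/2 - x)·tan(x) = 5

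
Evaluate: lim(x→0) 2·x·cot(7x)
This is a 0·∞ indeterminate form.

Rewrite 0·∞ as a quotient (0/0 or ∞/∞ form), then apply L'Hôpital's rule:
  lim(x→0) 2·x·cot(7x) = 2/7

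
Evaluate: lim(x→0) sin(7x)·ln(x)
This is a 0·∞ indeterminate form.

Rewrite 0·∞ as a quotient (0/0 or ∞/∞ form), then apply L'Hôpital's rule:
  lim(x→0) sin(7x)·ln(x) = 0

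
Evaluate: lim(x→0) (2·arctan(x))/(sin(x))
This is a 0/0 indeterminate form.

Apply L'Hôpital's rule: differentiate numerator and denominator separately.
  f(x) = 2·atan(x)   ⇒   f'(x) = 2/(x^2 + 1)
  g(x) = sin(x)   ⇒   g'(x) = cos(x)
  lim(x→0) f'(x)/g'(x) = lim(x→0) (2/(x^2 + 1))/(cos(x))
  = 2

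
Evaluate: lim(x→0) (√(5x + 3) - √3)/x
This is a standard limit.

Factor or rationalize the expression:
  lim(x→0) (√(5x + 3) - √3)/x = 5·sqrt(3)/6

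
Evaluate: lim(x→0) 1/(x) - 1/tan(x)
This is an ∞-∞ indeterminate form.

Combine fractions or rationalize to convert ∞-∞ to 0/0 form:
  lim(x→0) 1/(x) - 1/tan(x) = 0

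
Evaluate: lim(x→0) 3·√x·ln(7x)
This is a 0·∞ indeterminate form.

Rewrite 0·∞ as a quotient (0/0 or ∞/∞ form), then apply L'Hôpital's rule:
  lim(x→0) 3·√x·ln(7x) = 0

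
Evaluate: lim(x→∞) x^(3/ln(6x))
This is an exponential indeterminate form.

For exponential indeterminate forms, take the natural log:
  Let L = lim(x→∞) x^(3/ln(6x))
  Then ln(L) = lim(x→∞) [exponent × ln(base)]
  Evaluate using L'Hôpital or standard limits, then exponentiate.
  L = e^(3)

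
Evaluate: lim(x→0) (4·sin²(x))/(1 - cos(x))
This is a 0/0 indeterminate form.

Apply L'Hôpital's rule: differentiate numerator and denominator separately.
  f(x) = 4·sin(x)^2   ⇒   f'(x) = 8·sin(x)·cos(x)
  g(x) = 1 - cos(x)   ⇒   g'(x) = sin(x)
  lim(x→0) f'(x)/g'(x) = lim(x→0) (8·sin(x)·cos(x))/(sin(x))
  = 8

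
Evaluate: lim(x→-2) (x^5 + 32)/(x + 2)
This is a standard limit.

Factor or rationalize the expression:
  lim(x→-2) (x^5 + 32)/(x + 2) = 80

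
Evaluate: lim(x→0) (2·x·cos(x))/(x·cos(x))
This is a 0/0 indeterminate form.

Apply L'Hôpital's rule: differentiate numerator and denominator separately.
  f(x) = 2·x·cos(x)   ⇒   f'(x) = -2·x·sin(x) + 2·cos(x)
  g(x) = x·cos(x)   ⇒   g'(x) = -x·sin(x) + cos(x)
  lim(x→0) f'(x)/g'(x) = lim(x→0) (-2·x·sin(x) + 2·cos(x))/(-x·sin(x) + cos(x))
  = 2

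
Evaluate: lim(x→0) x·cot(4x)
This is a 0·∞ indeterminate form.

Rewrite 0·∞ as a quotient (0/0 or ∞/∞ form), then apply L'Hôpital's rule:
  lim(x→0) x·cot(4x) = 1/4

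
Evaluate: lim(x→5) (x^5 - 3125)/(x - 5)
This is a standard limit.

Factor or rationalize the expression:
  lim(x→5) (x^5 - 3125)/(x - 5) = 3125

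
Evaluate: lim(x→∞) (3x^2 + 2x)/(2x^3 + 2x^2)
This is an ∞/∞ indeterminate form.

Apply L'Hôpital's rule: differentiate numerator and denominator separately.
  f(x) = 3·x^2 + 2·x   ⇒   f'(x) = 6·x + 2
  g(x) = 2·x^3 + 2·x^2   ⇒   g'(x) = 6·x^2 + 4·x
  lim(x→∞) f'(x)/g'(x) = lim(x→∞) (6·x + 2)/(6·x^2 + 4·x)
  = 0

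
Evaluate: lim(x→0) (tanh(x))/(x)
This is a 0/0 indeterminate form.

Apply L'Hôpital's rule: differentiate numerator and denominator separately.
  f(x) = tanh(x)   ⇒   f'(x) = 1 - tanh(x)^2
  g(x) = x   ⇒   g'(x) = 1
  lim(x→0) f'(x)/g'(x) = lim(x→0) (1 - tanh(x)^2)/(1)
  = 1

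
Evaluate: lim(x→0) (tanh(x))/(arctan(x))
This is a 0/0 indeterminate form.

Apply L'Hôpital's rule: differentiate numerator and denominator separately.
  f(x) = tanh(x)   ⇒   f'(x) = 1 - tanh(x)^2
  g(x) = atan(x)   ⇒   g'(x) = 1/(x^2 + 1)
  lim(x→0) f'(x)/g'(x) = lim(x→0) (1 - tanh(x)^2)/(1/(x^2 + 1))
  = 1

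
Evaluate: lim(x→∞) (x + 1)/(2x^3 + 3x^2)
This is an ∞/∞ indeterminate form.

Apply L'Hôpital's rule: differentiate numerator and denominator separately.
  f(x) = x + 1   ⇒   f'(x) = 1
  g(x) = 2·x^3 + 3·x^2   ⇒   g'(x) = 6·x^2 + 6·x
  lim(x→∞) f'(x)/g'(x) = lim(x→∞) (1)/(6·x^2 + 6·x)
  = 0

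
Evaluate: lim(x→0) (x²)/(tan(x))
This is a 0/0 indeterminate form.

Apply L'Hôpital's rule: differentiate numerator and denominator separately.
  f(x) = x^2   ⇒   f'(x) = 2·x
  g(x) = tan(x)   ⇒   g'(x) = tan(x)^2 + 1
  lim(x→0) f'(x)/g'(x) = lim(x→0) (2·x)/(tan(x)^2 + 1)
  = 0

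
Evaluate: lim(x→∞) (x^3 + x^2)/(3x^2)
This is an ∞/∞ indeterminate form.

Apply L'Hôpital's rule: differentiate numerator and denominator separately.
  f(x) = x^3 + x^2   ⇒   f'(x) = 3·x^2 + 2·x
  g(x) = 3·x^2   ⇒   g'(x) = 6·x
  lim(x→∞) f'(x)/g'(x) = lim(x→∞) (3·x^2 + 2·x)/(6·x)
  = ∞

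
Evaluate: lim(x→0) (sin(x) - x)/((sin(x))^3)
This is a 0/0 indeterminate form.

Apply L'Hôpital's rule: differentiate numerator and denominator separately.
  f(x) = -x + sin(x)   ⇒   f'(x) = cos(x) - 1
  g(x) = sin(x)^3   ⇒   g'(x) = 3·sin(x)^2·cos(x)
  lim(x→0) f'(x)/g'(x) = lim(x→0) (cos(x) - 1)/(3·sin(x)^2·cos(x))
  = -1/6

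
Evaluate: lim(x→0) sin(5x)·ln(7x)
This is a 0·∞ indeterminate form.

Rewrite 0·∞ as a quotient (0/0 or ∞/∞ form), then apply L'Hôpital's rule:
  lim(x→0) sin(5x)·ln(7x) = 0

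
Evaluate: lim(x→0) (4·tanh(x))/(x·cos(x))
This is a 0/0 indeterminate form.

Apply L'Hôpital's rule: differentiate numerator and denominator separately.
  f(x) = 4·tanh(x)   ⇒   f'(x) = 4 - 4·tanh(x)^2
  g(x) = x·cos(x)   ⇒   g'(x) = -x·sin(x) + cos(x)
  lim(x→0) f'(x)/g'(x) = lim(x→0) (4 - 4·tanh(x)^2)/(-x·sin(x) + cos(x))
  = 4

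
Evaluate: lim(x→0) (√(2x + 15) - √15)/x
This is a standard limit.

Factor or rationalize the expression:
  lim(x→0) (√(2x + 15) - √15)/x = sqrt(15)/15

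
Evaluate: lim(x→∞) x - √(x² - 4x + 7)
This is an ∞-∞ indeterminate form.

Combine fractions or rationalize to convert ∞-∞ to 0/0 form:
  lim(x→∞) x - √(x² - 4x + 7) = 2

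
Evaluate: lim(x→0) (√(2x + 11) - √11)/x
This is a standard limit.

Factor or rationalize the expression:
  lim(x→0) (√(2x + 11) - √11)/x = sqrt(11)/11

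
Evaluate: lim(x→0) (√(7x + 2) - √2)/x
This is a standard limit.

Factor or rationalize the expression:
  lim(x→0) (√(7x + 2) - √2)/x = 7·sqrt(2)/4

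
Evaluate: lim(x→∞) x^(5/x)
This is an exponential indeterminate form.

For exponential indeterminate forms, take the natural log:
  Let L = lim(x→∞) x^(5/x)
  Then ln(L) = lim(x→∞) [exponent × ln(base)]
  Evaluate using L'Hôpital or standard limits, then exponentiate.
  L = 1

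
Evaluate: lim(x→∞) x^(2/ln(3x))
This is an exponential indeterminate form.

For exponential indeterminate forms, take the natural log:
  Let L = lim(x→∞) x^(2/ln(3x))
  Then ln(L) = lim(x→∞) [exponent × ln(base)]
  Evaluate using L'Hôpital or standard limits, then exponentiate.
  L = e²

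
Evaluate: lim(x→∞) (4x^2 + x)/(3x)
This is an ∞/∞ indeterminate form.

Apply L'Hôpital's rule: differentiate numerator and denominator separately.
  f(x) = 4·x^2 + x   ⇒   f'(x) = 8·x + 1
  g(x) = 3·x   ⇒   g'(x) = 3
  lim(x→∞) f'(x)/g'(x) = lim(x→∞) (8·x + 1)/(3)
  = ∞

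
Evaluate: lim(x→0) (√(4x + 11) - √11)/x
This is a standard limit.

Factor or rationalize the expression:
  lim(x→0) (√(4x + 11) - √11)/x = 2·sqrt(11)/11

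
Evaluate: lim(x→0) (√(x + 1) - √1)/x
This is a standard limit.

Factor or rationalize the expression:
  lim(x→0) (√(x + 1) - √1)/x = 1/2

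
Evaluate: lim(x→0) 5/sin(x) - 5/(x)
This is an ∞-∞ indeterminate form.

Combine fractions or rationalize to convert ∞-∞ to 0/0 form:
  lim(x→0) 5/sin(x) - 5/(x) = 0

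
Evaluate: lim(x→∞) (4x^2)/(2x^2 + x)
This is an ∞/∞ indeterminate form.

Apply L'Hôpital's rule: differentiate numerator and denominator separately.
  f(x) = 4·x^2   ⇒   f'(x) = 8·x
  g(x) = 2·x^2 + x   ⇒   g'(x) = 4·x + 1
  lim(x→∞) f'(x)/g'(x) = lim(x→∞) (8·x)/(4·x + 1)
  = 2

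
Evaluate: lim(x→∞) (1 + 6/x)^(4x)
This is an exponential indeterminate form.

For exponential indeterminate forms, take the natural log:
  Let L = lim(x→∞) (1 + 6/x)^(4x)
  Then ln(L) = lim(x→∞) [exponent × ln(base)]
  Evaluate using L'Hôpital or standard limits, then exponentiate.
  L = e^(24)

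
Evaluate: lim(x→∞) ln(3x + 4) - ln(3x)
This is an ∞-∞ indeterminate form.

Combine fractions or rationalize to convert ∞-∞ to 0/0 form:
  lim(x→∞) ln(3x + 4) - ln(3x) = 0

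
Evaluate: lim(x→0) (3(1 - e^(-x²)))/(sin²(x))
This is a 0/0 indeterminate form.

Apply L'Hôpital's rule: differentiate numerator and denominator separately.
  f(x) = 3 - 3·e^(-x^2)   ⇒   f'(x) = 6·x·e^(-x^2)
  g(x) = sin(x)^2   ⇒   g'(x) = 2·sin(x)·cos(x)
  lim(x→0) f'(x)/g'(x) = lim(x→0) (6·x·e^(-x^2))/(2·sin(x)·cos(x))
  = 3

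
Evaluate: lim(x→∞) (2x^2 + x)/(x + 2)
This is an ∞/∞ indeterminate form.

Apply L'Hôpital's rule: differentiate numerator and denominator separately.
  f(x) = 2·x^2 + x   ⇒   f'(x) = 4·x + 1
  g(x) = x + 2   ⇒   g'(x) = 1
  lim(x→∞) f'(x)/g'(x) = lim(x→∞) (4·x + 1)/(1)
  = ∞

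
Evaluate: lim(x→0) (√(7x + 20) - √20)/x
This is a standard limit.

Factor or rationalize the expression:
  lim(x→0) (√(7x + 20) - √20)/x = 7·sqrt(5)/20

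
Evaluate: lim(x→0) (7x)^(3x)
This is an exponential indeterminate form.

For exponential indeterminate forms, take the natural log:
  Let L = lim(x→0) (7x)^(3x)
  Then ln(L) = lim(x→0) [exponent × ln(base)]
  Evaluate using L'Hôpital or standard limits, then exponentiate.
  L = 1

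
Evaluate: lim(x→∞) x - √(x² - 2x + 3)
This is an ∞-∞ indeterminate form.

Combine fractions or rationalize to convert ∞-∞ to 0/0 form:
  lim(x→∞) x - √(x² - 2x + 3) = 1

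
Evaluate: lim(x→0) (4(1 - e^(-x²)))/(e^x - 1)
This is a 0/0 indeterminate form.

Apply L'Hôpital's rule: differentiate numerator and denominator separately.
  f(x) = 4 - 4·e^(-x^2)   ⇒   f'(x) = 8·x·e^(-x^2)
  g(x) = e^(x) - 1   ⇒   g'(x) = e^(x)
  lim(x→0) f'(x)/g'(x) = lim(x→0) (8·x·e^(-x^2))/(e^(x))
  = 0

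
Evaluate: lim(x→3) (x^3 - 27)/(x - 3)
This is a standard limit.

Factor or rationalize the expression:
  lim(x→3) (x^3 - 27)/(x - 3) = 27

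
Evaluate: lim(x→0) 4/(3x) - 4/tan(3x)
This is an ∞-∞ indeterminate form.

Combine fractions or rationalize to convert ∞-∞ to 0/0 form:
  lim(x→0) 4/(3x) - 4/tan(3x) = 0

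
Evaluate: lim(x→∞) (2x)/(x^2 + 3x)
This is an ∞/∞ indeterminate form.

Apply L'Hôpital's rule: differentiate numerator and denominator separately.
  f(x) = 2·x   ⇒   f'(x) = 2
  g(x) = x^2 + 3·x   ⇒   g'(x) = 2·x + 3
  lim(x→∞) f'(x)/g'(x) = lim(x→∞) (2)/(2·x + 3)
  = 0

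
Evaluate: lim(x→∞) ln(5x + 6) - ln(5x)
This is an ∞-∞ indeterminate form.

Combine fractions or rationalize to convert ∞-∞ to 0/0 form:
  lim(x→∞) ln(5x + 6) - ln(5x) = 0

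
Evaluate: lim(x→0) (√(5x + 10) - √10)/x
This is a standard limit.

Factor or rationalize the expression:
  lim(x→0) (√(5x + 10) - √10)/x = sqrt(10)/4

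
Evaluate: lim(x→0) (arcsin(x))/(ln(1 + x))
This is a 0/0 indeterminate form.

Apply L'Hôpital's rule: differentiate numerator and denominator separately.
  f(x) = asin(x)   ⇒   f'(x) = 1/sqrt(1 - x^2)
  g(x) = ln(x + 1)   ⇒   g'(x) = 1/(x + 1)
  lim(x→0) f'(x)/g'(x) = lim(x→0) (1/sqrt(1 - x^2))/(1/(x + 1))
  = 1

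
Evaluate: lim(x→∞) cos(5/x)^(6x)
This is an exponential indeterminate form.

For exponential indeterminate forms, take the natural log:
  Let L = lim(x→∞) cos(5/x)^(6x)
  Then ln(L) = lim(x→∞) [exponent × ln(base)]
  Evaluate using L'Hôpital or standard limits, then exponentiate.
  L = 1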